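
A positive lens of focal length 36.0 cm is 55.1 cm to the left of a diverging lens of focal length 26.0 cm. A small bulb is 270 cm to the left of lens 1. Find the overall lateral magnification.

Lens 1: 1/d_i1 = 1/(36.0) − 1/(270) = 0.02407, so d_i1 = 41.54 cm; m₁ = −d_i1/d_o1 = -0.1539.
d_o2 = 55.1 − (41.54) = 13.56 cm.
f₂ = −26.0 cm (diverging).
Lens 2: 1/d_i2 = 1/(-26.0) − 1/(13.56) = -0.1122, so d_i2 = -8.912 cm; m₂ = −d_i2/d_o2 = +0.6572.
m = m₁·m₂ = (-0.1539)(+0.6572) = -0.101.

m = -0.101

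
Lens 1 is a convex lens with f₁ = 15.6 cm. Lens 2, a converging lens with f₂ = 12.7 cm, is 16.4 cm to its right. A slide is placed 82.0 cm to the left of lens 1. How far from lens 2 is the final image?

2.34 cm

Lens 1: 1/d_i1 = 1/f₁ − 1/d_o1 = 1/(15.6) − 1/(82.0) = 0.05191, so d_i1 = 19.27 cm.
The intermediate image is 19.27 cm to the right of lens 1, which lies 2.870 cm to the right of lens 2 — a virtual object — so d_o2 = −2.870 cm.
Lens 2: 1/d_i2 = 1/f₂ − 1/d_o2 = 1/(12.7) − 1/(-2.870) = 0.4272, so d_i2 = 2.34 cm.
The final image is real, 2.34 cm to the right of lens 2 (overall magnification ≈ -0.19).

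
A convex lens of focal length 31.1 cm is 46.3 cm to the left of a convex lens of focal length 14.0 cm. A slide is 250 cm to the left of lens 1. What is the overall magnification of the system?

m = -0.618

Lens 1: 1/d_i1 = 1/(31.1) − 1/(250) = 0.02815, so d_i1 = 35.52 cm; m₁ = −d_i1/d_o1 = -0.1421.
d_o2 = 46.3 − (35.52) = 10.78 cm.
Lens 2: 1/d_i2 = 1/(14.0) − 1/(10.78) = -0.02134, so d_i2 = -46.87 cm; m₂ = −d_i2/d_o2 = +4.348.
m = m₁·m₂ = (-0.1421)(+4.348) = -0.618.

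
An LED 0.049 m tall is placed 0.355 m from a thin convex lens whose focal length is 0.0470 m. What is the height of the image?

1/d_i = 1/f − 1/d_o = 1/(0.04700) − 1/(0.355) = 18.46, so d_i = 0.05417 m.
m = −d_i/d_o = -0.1526.
|h_i| = |m|·h_o = 0.1526 × 0.049 = 0.00748 m. The image is real, inverted and reduced, on the far side of the lens.

0.00748 m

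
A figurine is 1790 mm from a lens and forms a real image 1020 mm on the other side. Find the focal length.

f = 650 mm (converging)

Real image ⇒ d_i = +1020 mm.
1/f = 1/d_o + 1/d_i = 1/(1790) + 1/(1020) = 0.001539, so f = 650 mm.
Since f is positive, the lens is converging.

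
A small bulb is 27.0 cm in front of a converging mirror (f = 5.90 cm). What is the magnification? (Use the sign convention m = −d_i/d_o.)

m = -0.280

1/d_i = 1/f − 1/d_o = 1/(5.900) − 1/(27.0) = 0.1325, so d_i = 7.550 cm.
m = −d_i/d_o = −(7.550)/(27.0) = -0.280.
The image is real, inverted and reduced, in front of the mirror.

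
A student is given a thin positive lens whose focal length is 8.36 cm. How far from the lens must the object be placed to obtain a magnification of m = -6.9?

9.57 cm

m = −d_i/d_o ⇒ d_i = −m·d_o.
1/f = 1/d_o + 1/d_i = 1/d_o − 1/(m·d_o) = (1 − 1/m)/d_o, so d_o = f(1 − 1/m) = (8.360)(1 − 1/(-6.9)) = 9.57 cm.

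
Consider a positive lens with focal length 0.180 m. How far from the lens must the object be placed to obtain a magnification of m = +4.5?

m = −d_i/d_o ⇒ d_i = −m·d_o.
1/f = 1/d_o + 1/d_i = 1/d_o − 1/(m·d_o) = (1 − 1/m)/d_o, so d_o = f(1 − 1/m) = (0.1800)(1 − 1/(+4.5)) = 0.140 m.

0.140 m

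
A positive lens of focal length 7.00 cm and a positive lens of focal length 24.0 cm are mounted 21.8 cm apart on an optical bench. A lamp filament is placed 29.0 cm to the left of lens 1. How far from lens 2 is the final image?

26.4 cm

Lens 1: 1/d_i1 = 1/f₁ − 1/d_o1 = 1/(7.00) − 1/(29.0) = 0.1084, so d_i1 = 9.227 cm.
The intermediate image is 9.227 cm to the right of lens 1, which is 21.8 − (9.227) = 12.57 cm to the left of lens 2, so d_o2 = +12.57 cm.
Lens 2: 1/d_i2 = 1/f₂ − 1/d_o2 = 1/(24.0) − 1/(12.57) = -0.03789, so d_i2 = -26.4 cm.
The final image is virtual, 26.4 cm to the left of lens 2 (overall magnification ≈ -0.67).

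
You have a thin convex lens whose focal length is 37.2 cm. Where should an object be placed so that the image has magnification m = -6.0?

m = −d_i/d_o ⇒ d_i = −m·d_o.
1/f = 1/d_o + 1/d_i = 1/d_o − 1/(m·d_o) = (1 − 1/m)/d_o, so d_o = f(1 − 1/m) = (37.20)(1 − 1/(-6.0)) = 43.4 cm.

43.4 cm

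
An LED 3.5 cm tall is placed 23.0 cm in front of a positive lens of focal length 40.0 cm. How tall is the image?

1/d_i = 1/f − 1/d_o = 1/(40.00) − 1/(23.0) = -0.01848, so d_i = -54.12 cm.
m = −d_i/d_o = +2.353.
|h_i| = |m|·h_o = 2.353 × 3.5 = 8.24 cm. The image is virtual, upright and enlarged, on the same side as the object.

8.24 cm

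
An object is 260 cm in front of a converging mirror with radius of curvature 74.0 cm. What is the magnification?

m = -0.166

f = R/2 = 74.0/2 = 37.00 cm.
1/d_i = 1/f − 1/d_o = 1/(37.00) − 1/(260) = 0.02318, so d_i = 43.14 cm.
m = −d_i/d_o = −(43.14)/(260) = -0.166.
The image is real, inverted and reduced, in front of the mirror.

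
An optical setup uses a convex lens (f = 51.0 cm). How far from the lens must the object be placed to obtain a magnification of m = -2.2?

74.2 cm

m = −d_i/d_o ⇒ d_i = −m·d_o.
1/f = 1/d_o + 1/d_i = 1/d_o − 1/(m·d_o) = (1 − 1/m)/d_o, so d_o = f(1 − 1/m) = (51.00)(1 − 1/(-2.2)) = 74.2 cm.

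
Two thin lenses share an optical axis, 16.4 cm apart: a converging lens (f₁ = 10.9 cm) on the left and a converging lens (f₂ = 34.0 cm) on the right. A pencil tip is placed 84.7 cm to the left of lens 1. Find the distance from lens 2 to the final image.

Lens 1: 1/d_i1 = 1/f₁ − 1/d_o1 = 1/(10.9) − 1/(84.7) = 0.07994, so d_i1 = 12.51 cm.
The intermediate image is 12.51 cm to the right of lens 1, which is 16.4 − (12.51) = 3.890 cm to the left of lens 2, so d_o2 = +3.890 cm.
Lens 2: 1/d_i2 = 1/f₂ − 1/d_o2 = 1/(34.0) − 1/(3.890) = -0.2277, so d_i2 = -4.39 cm.
The final image is virtual, 4.39 cm to the left of lens 2 (overall magnification ≈ -0.17).

4.39 cm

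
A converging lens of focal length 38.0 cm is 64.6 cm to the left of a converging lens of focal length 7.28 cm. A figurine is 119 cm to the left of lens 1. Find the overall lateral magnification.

m = +2.29

Lens 1: 1/d_i1 = 1/(38.0) − 1/(119) = 0.01791, so d_i1 = 55.83 cm; m₁ = −d_i1/d_o1 = -0.4692.
d_o2 = 64.6 − (55.83) = 8.770 cm.
Lens 2: 1/d_i2 = 1/(7.28) − 1/(8.770) = 0.02334, so d_i2 = 42.85 cm; m₂ = −d_i2/d_o2 = -4.886.
m = m₁·m₂ = (-0.4692)(-4.886) = +2.29.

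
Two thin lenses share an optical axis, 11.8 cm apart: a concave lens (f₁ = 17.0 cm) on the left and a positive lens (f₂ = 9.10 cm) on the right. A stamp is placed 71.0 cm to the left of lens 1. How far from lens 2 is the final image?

14.1 cm

Lens 1 is diverging, so f₁ = −17.0 cm.
Lens 1: 1/d_i1 = 1/f₁ − 1/d_o1 = 1/(-17.0) − 1/(71.0) = -0.07291, so d_i1 = -13.72 cm.
The intermediate image is 13.72 cm to the left of lens 1 (virtual), which is 11.8 − (-13.72) = 25.52 cm to the left of lens 2, so d_o2 = +25.52 cm.
Lens 2: 1/d_i2 = 1/f₂ − 1/d_o2 = 1/(9.10) − 1/(25.52) = 0.07071, so d_i2 = 14.1 cm.
The final image is real, 14.1 cm to the right of lens 2 (overall magnification ≈ -0.11).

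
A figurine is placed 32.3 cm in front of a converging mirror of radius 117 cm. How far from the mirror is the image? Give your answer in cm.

72.1 cm

f = R/2 = 117/2 = 58.50 cm.
Mirror equation: 1/q = 1/f − 1/p = 1/(58.50) − 1/(32.3) = 0.01709 − 0.03096 = -0.01387, so q = -72.1 cm.
The image is virtual, upright and enlarged, behind the mirror.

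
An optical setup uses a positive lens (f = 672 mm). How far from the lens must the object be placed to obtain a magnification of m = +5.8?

m = −d_i/d_o ⇒ d_i = −m·d_o.
1/f = 1/d_o + 1/d_i = 1/d_o − 1/(m·d_o) = (1 − 1/m)/d_o, so d_o = f(1 − 1/m) = (672.0)(1 − 1/(+5.8)) = 556 mm.

556 mm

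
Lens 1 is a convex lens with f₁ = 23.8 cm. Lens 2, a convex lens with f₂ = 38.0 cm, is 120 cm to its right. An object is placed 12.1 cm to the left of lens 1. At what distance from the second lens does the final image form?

Lens 1: 1/d_i1 = 1/f₁ − 1/d_o1 = 1/(23.8) − 1/(12.1) = -0.04063, so d_i1 = -24.61 cm.
The intermediate image is 24.61 cm to the left of lens 1 (virtual), which is 120 − (-24.61) = 144.6 cm to the left of lens 2, so d_o2 = +144.6 cm.
Lens 2: 1/d_i2 = 1/f₂ − 1/d_o2 = 1/(38.0) − 1/(144.6) = 0.01940, so d_i2 = 51.5 cm.
The final image is real, 51.5 cm to the right of lens 2 (overall magnification ≈ -0.73).

51.5 cm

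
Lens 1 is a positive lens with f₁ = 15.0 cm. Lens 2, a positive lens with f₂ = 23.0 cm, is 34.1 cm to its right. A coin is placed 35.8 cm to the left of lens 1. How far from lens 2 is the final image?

12.9 cm

Lens 1: 1/d_i1 = 1/f₁ − 1/d_o1 = 1/(15.0) − 1/(35.8) = 0.03873, so d_i1 = 25.82 cm.
The intermediate image is 25.82 cm to the right of lens 1, which is 34.1 − (25.82) = 8.280 cm to the left of lens 2, so d_o2 = +8.280 cm.
Lens 2: 1/d_i2 = 1/f₂ − 1/d_o2 = 1/(23.0) − 1/(8.280) = -0.07729, so d_i2 = -12.9 cm.
The final image is virtual, 12.9 cm to the left of lens 2 (overall magnification ≈ -1.1).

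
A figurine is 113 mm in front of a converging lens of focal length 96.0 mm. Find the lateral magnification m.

1/d_i = 1/f − 1/d_o = 1/(96.00) − 1/(113) = 0.001567, so d_i = 638.1 mm.
m = −d_i/d_o = −(638.1)/(113) = -5.65.
The image is real, inverted and enlarged, on the far side of the lens.

m = -5.65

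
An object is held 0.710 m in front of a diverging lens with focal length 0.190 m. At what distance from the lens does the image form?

0.150 m

For a diverging lens, f = -0.190 m.
Thin-lens equation: 1/s_i = 1/f − 1/s_o = 1/(-0.1900) − 1/(0.710) = -5.263 − 1.408 = -6.672, so s_i = -0.150 m.
The image is virtual, upright and reduced, on the same side as the object.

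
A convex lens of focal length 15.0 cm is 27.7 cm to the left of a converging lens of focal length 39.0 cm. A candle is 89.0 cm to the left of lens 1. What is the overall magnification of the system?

m = -0.269

Lens 1: 1/d_i1 = 1/(15.0) − 1/(89.0) = 0.05543, so d_i1 = 18.04 cm; m₁ = −d_i1/d_o1 = -0.2027.
d_o2 = 27.7 − (18.04) = 9.660 cm.
Lens 2: 1/d_i2 = 1/(39.0) − 1/(9.660) = -0.07788, so d_i2 = -12.84 cm; m₂ = −d_i2/d_o2 = +1.329.
m = m₁·m₂ = (-0.2027)(+1.329) = -0.269.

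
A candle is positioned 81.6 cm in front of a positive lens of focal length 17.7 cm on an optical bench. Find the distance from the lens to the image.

22.6 cm

Lens equation: 1/v = 1/f − 1/u = 1/(17.70) − 1/(81.6) = 0.05650 − 0.01225 = 0.04424, so v = 22.6 cm.
The image is real, inverted and reduced, on the far side of the lens.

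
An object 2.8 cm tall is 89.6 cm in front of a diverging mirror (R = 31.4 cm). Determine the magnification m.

m = +0.149

f = R/2 = 31.4/2 = 15.70 cm; for a diverging mirror, f = -15.70 cm.
1/d_i = 1/f − 1/d_o = 1/(-15.70) − 1/(89.6) = -0.07485, so d_i = -13.36 cm.
m = −d_i/d_o = −(-13.36)/(89.6) = +0.149.
The image is virtual, upright and reduced, behind the mirror.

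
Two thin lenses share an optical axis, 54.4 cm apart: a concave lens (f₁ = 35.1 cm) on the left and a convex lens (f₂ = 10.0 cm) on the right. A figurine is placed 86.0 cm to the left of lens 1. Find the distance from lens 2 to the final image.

Lens 1 is diverging, so f₁ = −35.1 cm.
Lens 1: 1/d_i1 = 1/f₁ − 1/d_o1 = 1/(-35.1) − 1/(86.0) = -0.04012, so d_i1 = -24.93 cm.
The intermediate image is 24.93 cm to the left of lens 1 (virtual), which is 54.4 − (-24.93) = 79.33 cm to the left of lens 2, so d_o2 = +79.33 cm.
Lens 2: 1/d_i2 = 1/f₂ − 1/d_o2 = 1/(10.0) − 1/(79.33) = 0.08739, so d_i2 = 11.4 cm.
The final image is real, 11.4 cm to the right of lens 2 (overall magnification ≈ -0.042).

11.4 cm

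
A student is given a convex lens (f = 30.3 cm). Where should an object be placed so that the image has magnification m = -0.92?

63.2 cm

m = −d_i/d_o ⇒ d_i = −m·d_o.
1/f = 1/d_o + 1/d_i = 1/d_o − 1/(m·d_o) = (1 − 1/m)/d_o, so d_o = f(1 − 1/m) = (30.30)(1 − 1/(-0.92)) = 63.2 cm.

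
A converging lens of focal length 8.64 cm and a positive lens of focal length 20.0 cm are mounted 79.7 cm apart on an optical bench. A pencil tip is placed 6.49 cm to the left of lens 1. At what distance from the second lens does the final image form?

Lens 1: 1/d_i1 = 1/f₁ − 1/d_o1 = 1/(8.64) − 1/(6.49) = -0.03834, so d_i1 = -26.08 cm.
The intermediate image is 26.08 cm to the left of lens 1 (virtual), which is 79.7 − (-26.08) = 105.8 cm to the left of lens 2, so d_o2 = +105.8 cm.
Lens 2: 1/d_i2 = 1/f₂ − 1/d_o2 = 1/(20.0) − 1/(105.8) = 0.04055, so d_i2 = 24.7 cm.
The final image is real, 24.7 cm to the right of lens 2 (overall magnification ≈ -0.94).

24.7 cm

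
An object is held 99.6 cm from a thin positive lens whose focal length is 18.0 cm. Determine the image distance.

22.0 cm

Thin-lens equation: 1/d_i = 1/f − 1/d_o = 1/(18.00) − 1/(99.6) = 0.05556 − 0.01004 = 0.04552, so d_i = 22.0 cm.
The image is real, inverted and reduced, on the far side of the lens.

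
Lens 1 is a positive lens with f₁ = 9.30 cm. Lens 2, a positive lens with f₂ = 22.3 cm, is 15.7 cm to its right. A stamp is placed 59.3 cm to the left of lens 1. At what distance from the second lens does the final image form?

Lens 1: 1/d_i1 = 1/f₁ − 1/d_o1 = 1/(9.30) − 1/(59.3) = 0.09066, so d_i1 = 11.03 cm.
The intermediate image is 11.03 cm to the right of lens 1, which is 15.7 − (11.03) = 4.670 cm to the left of lens 2, so d_o2 = +4.670 cm.
Lens 2: 1/d_i2 = 1/f₂ − 1/d_o2 = 1/(22.3) − 1/(4.670) = -0.1693, so d_i2 = -5.91 cm.
The final image is virtual, 5.91 cm to the left of lens 2 (overall magnification ≈ -0.24).

5.91 cm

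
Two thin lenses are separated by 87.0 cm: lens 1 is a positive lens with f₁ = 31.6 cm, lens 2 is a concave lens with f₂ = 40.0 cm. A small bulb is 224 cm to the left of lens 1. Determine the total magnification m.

Lens 1: 1/d_i1 = 1/(31.6) − 1/(224) = 0.02718, so d_i1 = 36.79 cm; m₁ = −d_i1/d_o1 = -0.1642.
d_o2 = 87.0 − (36.79) = 50.21 cm.
f₂ = −40.0 cm (diverging).
Lens 2: 1/d_i2 = 1/(-40.0) − 1/(50.21) = -0.04492, so d_i2 = -22.26 cm; m₂ = −d_i2/d_o2 = +0.4434.
m = m₁·m₂ = (-0.1642)(+0.4434) = -0.0728.

m = -0.0728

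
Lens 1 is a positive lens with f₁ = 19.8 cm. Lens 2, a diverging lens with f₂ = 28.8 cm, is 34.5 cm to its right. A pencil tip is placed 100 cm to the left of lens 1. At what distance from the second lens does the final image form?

Lens 1: 1/d_i1 = 1/f₁ − 1/d_o1 = 1/(19.8) − 1/(100) = 0.04051, so d_i1 = 24.69 cm.
The intermediate image is 24.69 cm to the right of lens 1, which is 34.5 − (24.69) = 9.810 cm to the left of lens 2, so d_o2 = +9.810 cm.
Lens 2 is diverging, so f₂ = −28.8 cm.
Lens 2: 1/d_i2 = 1/f₂ − 1/d_o2 = 1/(-28.8) − 1/(9.810) = -0.1367, so d_i2 = -7.32 cm.
The final image is virtual, 7.32 cm to the left of lens 2 (overall magnification ≈ -0.18).

7.32 cm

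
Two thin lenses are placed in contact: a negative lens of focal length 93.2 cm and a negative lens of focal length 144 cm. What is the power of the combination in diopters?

P = -1.77 D

P₁ = 1/f₁ = 1/(-0.932 m) = -1.073 D; P₂ = 1/f₂ = 1/(-1.44 m) = -0.6944 D.
For thin lenses in contact, P = P₁ + P₂ = (-1.073) + (-0.6944) = -1.77 D.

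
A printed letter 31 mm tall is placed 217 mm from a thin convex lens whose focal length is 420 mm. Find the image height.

64.1 mm

1/d_i = 1/f − 1/d_o = 1/(420.0) − 1/(217) = -0.002227, so d_i = -449.0 mm.
m = −d_i/d_o = +2.069.
|h_i| = |m|·h_o = 2.069 × 31 = 64.1 mm. The image is virtual, upright and enlarged, on the same side as the object.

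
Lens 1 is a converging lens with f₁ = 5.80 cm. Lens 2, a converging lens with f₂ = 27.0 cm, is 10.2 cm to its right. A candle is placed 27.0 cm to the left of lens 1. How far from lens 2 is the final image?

3.14 cm

Lens 1: 1/d_i1 = 1/f₁ − 1/d_o1 = 1/(5.80) − 1/(27.0) = 0.1354, so d_i1 = 7.387 cm.
The intermediate image is 7.387 cm to the right of lens 1, which is 10.2 − (7.387) = 2.813 cm to the left of lens 2, so d_o2 = +2.813 cm.
Lens 2: 1/d_i2 = 1/f₂ − 1/d_o2 = 1/(27.0) − 1/(2.813) = -0.3185, so d_i2 = -3.14 cm.
The final image is virtual, 3.14 cm to the left of lens 2 (overall magnification ≈ -0.31).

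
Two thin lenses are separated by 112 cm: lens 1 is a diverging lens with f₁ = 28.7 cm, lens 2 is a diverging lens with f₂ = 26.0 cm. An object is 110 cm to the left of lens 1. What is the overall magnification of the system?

f₁ = −28.7 cm (diverging).
Lens 1: 1/d_i1 = 1/(-28.7) − 1/(110) = -0.04393, so d_i1 = -22.76 cm; m₁ = −d_i1/d_o1 = +0.2069.
d_o2 = 112 − (-22.76) = 134.8 cm.
f₂ = −26.0 cm (diverging).
Lens 2: 1/d_i2 = 1/(-26.0) − 1/(134.8) = -0.04588, so d_i2 = -21.80 cm; m₂ = −d_i2/d_o2 = +0.1617.
m = m₁·m₂ = (+0.2069)(+0.1617) = +0.0335.

m = +0.0335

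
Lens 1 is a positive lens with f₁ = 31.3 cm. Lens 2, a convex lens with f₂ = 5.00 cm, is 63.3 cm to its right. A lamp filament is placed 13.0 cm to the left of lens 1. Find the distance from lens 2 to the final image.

Lens 1: 1/d_i1 = 1/f₁ − 1/d_o1 = 1/(31.3) − 1/(13.0) = -0.04497, so d_i1 = -22.23 cm.
The intermediate image is 22.23 cm to the left of lens 1 (virtual), which is 63.3 − (-22.23) = 85.53 cm to the left of lens 2, so d_o2 = +85.53 cm.
Lens 2: 1/d_i2 = 1/f₂ − 1/d_o2 = 1/(5.00) − 1/(85.53) = 0.1883, so d_i2 = 5.31 cm.
The final image is real, 5.31 cm to the right of lens 2 (overall magnification ≈ -0.11).

5.31 cm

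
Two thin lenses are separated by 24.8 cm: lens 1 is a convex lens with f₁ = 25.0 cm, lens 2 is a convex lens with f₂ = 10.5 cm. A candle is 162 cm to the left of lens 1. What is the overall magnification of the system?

Lens 1: 1/d_i1 = 1/(25.0) − 1/(162) = 0.03383, so d_i1 = 29.56 cm; m₁ = −d_i1/d_o1 = -0.1825.
d_o2 = 24.8 − (29.56) = -4.760 cm (virtual object).
Lens 2: 1/d_i2 = 1/(10.5) − 1/(-4.760) = 0.3053, so d_i2 = 3.275 cm; m₂ = −d_i2/d_o2 = +0.6881.
m = m₁·m₂ = (-0.1825)(+0.6881) = -0.126.

m = -0.126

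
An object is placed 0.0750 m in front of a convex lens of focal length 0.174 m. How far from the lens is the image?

0.132 m

Lens equation: 1/s_i = 1/f − 1/s_o = 1/(0.1740) − 1/(0.0750) = 5.747 − 13.33 = -7.586, so s_i = -0.132 m.
The image is virtual, upright and enlarged, on the same side as the object.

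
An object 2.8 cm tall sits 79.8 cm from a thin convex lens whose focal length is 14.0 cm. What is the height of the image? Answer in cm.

1/d_i = 1/f − 1/d_o = 1/(14.00) − 1/(79.8) = 0.05890, so d_i = 16.98 cm.
m = −d_i/d_o = -0.2128.
|h_i| = |m|·h_o = 0.2128 × 2.8 = 0.596 cm. The image is real, inverted and reduced, on the far side of the lens.

0.596 cm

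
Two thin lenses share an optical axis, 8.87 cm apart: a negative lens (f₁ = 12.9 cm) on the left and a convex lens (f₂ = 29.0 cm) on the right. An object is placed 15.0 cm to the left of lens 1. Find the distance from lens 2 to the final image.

Lens 1 is diverging, so f₁ = −12.9 cm.
Lens 1: 1/d_i1 = 1/f₁ − 1/d_o1 = 1/(-12.9) − 1/(15.0) = -0.1442, so d_i1 = -6.935 cm.
The intermediate image is 6.935 cm to the left of lens 1 (virtual), which is 8.87 − (-6.935) = 15.80 cm to the left of lens 2, so d_o2 = +15.80 cm.
Lens 2: 1/d_i2 = 1/f₂ − 1/d_o2 = 1/(29.0) − 1/(15.80) = -0.02881, so d_i2 = -34.7 cm.
The final image is virtual, 34.7 cm to the left of lens 2 (overall magnification ≈ 1.0).

34.7 cm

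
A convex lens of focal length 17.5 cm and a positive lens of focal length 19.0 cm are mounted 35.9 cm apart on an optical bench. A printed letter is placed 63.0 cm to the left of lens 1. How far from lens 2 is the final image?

30.2 cm

Lens 1: 1/d_i1 = 1/f₁ − 1/d_o1 = 1/(17.5) − 1/(63.0) = 0.04127, so d_i1 = 24.23 cm.
The intermediate image is 24.23 cm to the right of lens 1, which is 35.9 − (24.23) = 11.67 cm to the left of lens 2, so d_o2 = +11.67 cm.
Lens 2: 1/d_i2 = 1/f₂ − 1/d_o2 = 1/(19.0) − 1/(11.67) = -0.03306, so d_i2 = -30.2 cm.
The final image is virtual, 30.2 cm to the left of lens 2 (overall magnification ≈ -1.00).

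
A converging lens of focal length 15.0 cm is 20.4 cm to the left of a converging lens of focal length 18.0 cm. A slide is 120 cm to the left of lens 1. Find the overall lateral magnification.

m = -0.174

Lens 1: 1/d_i1 = 1/(15.0) − 1/(120) = 0.05833, so d_i1 = 17.14 cm; m₁ = −d_i1/d_o1 = -0.1428.
d_o2 = 20.4 − (17.14) = 3.260 cm.
Lens 2: 1/d_i2 = 1/(18.0) − 1/(3.260) = -0.2512, so d_i2 = -3.981 cm; m₂ = −d_i2/d_o2 = +1.221.
m = m₁·m₂ = (-0.1428)(+1.221) = -0.174.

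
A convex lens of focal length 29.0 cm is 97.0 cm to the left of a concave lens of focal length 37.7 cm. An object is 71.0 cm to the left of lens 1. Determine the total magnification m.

m = -0.304

Lens 1: 1/d_i1 = 1/(29.0) − 1/(71.0) = 0.02040, so d_i1 = 49.02 cm; m₁ = −d_i1/d_o1 = -0.6904.
d_o2 = 97.0 − (49.02) = 47.98 cm.
f₂ = −37.7 cm (diverging).
Lens 2: 1/d_i2 = 1/(-37.7) − 1/(47.98) = -0.04737, so d_i2 = -21.11 cm; m₂ = −d_i2/d_o2 = +0.4400.
m = m₁·m₂ = (-0.6904)(+0.4400) = -0.304.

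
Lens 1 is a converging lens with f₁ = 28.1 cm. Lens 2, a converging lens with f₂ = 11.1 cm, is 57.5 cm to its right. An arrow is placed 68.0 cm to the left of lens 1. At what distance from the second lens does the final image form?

Lens 1: 1/d_i1 = 1/f₁ − 1/d_o1 = 1/(28.1) − 1/(68.0) = 0.02088, so d_i1 = 47.89 cm.
The intermediate image is 47.89 cm to the right of lens 1, which is 57.5 − (47.89) = 9.610 cm to the left of lens 2, so d_o2 = +9.610 cm.
Lens 2: 1/d_i2 = 1/f₂ − 1/d_o2 = 1/(11.1) − 1/(9.610) = -0.01397, so d_i2 = -71.6 cm.
The final image is virtual, 71.6 cm to the left of lens 2 (overall magnification ≈ -5.2).

71.6 cm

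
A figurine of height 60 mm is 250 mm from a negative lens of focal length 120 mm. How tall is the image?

For a negative lens, f = -120 mm.
1/d_i = 1/f − 1/d_o = 1/(-120.0) − 1/(250) = -0.01233, so d_i = -81.08 mm.
m = −d_i/d_o = +0.3243.
|h_i| = |m|·h_o = 0.3243 × 60 = 19.5 mm. The image is virtual, upright and reduced, on the same side as the object.

19.5 mm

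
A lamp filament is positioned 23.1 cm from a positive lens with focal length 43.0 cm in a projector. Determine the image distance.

49.9 cm

Thin-lens equation: 1/s_i = 1/f − 1/s_o = 1/(43.00) − 1/(23.1) = 0.02326 − 0.04329 = -0.02003, so s_i = -49.9 cm.
The image is virtual, upright and enlarged, on the same side as the object.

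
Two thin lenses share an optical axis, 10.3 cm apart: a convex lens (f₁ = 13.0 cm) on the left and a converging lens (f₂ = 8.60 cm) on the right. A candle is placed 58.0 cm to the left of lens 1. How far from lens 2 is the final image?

Lens 1: 1/d_i1 = 1/f₁ − 1/d_o1 = 1/(13.0) − 1/(58.0) = 0.05968, so d_i1 = 16.76 cm.
The intermediate image is 16.76 cm to the right of lens 1, which lies 6.460 cm to the right of lens 2 — a virtual object — so d_o2 = −6.460 cm.
Lens 2: 1/d_i2 = 1/f₂ − 1/d_o2 = 1/(8.60) − 1/(-6.460) = 0.2711, so d_i2 = 3.69 cm.
The final image is real, 3.69 cm to the right of lens 2 (overall magnification ≈ -0.17).

3.69 cm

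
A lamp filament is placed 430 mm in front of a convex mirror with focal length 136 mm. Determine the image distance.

103 mm

For a convex mirror, f = -136 mm.
Mirror equation: 1/q = 1/f − 1/p = 1/(-136.0) − 1/(430) = -0.007353 − 0.002326 = -0.009679, so q = -103 mm.
The image is virtual, upright and reduced, behind the mirror.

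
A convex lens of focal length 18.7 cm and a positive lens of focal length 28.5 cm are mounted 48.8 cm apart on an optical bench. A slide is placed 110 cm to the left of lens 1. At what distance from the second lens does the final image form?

336 cm

Lens 1: 1/d_i1 = 1/f₁ − 1/d_o1 = 1/(18.7) − 1/(110) = 0.04439, so d_i1 = 22.53 cm.
The intermediate image is 22.53 cm to the right of lens 1, which is 48.8 − (22.53) = 26.27 cm to the left of lens 2, so d_o2 = +26.27 cm.
Lens 2: 1/d_i2 = 1/f₂ − 1/d_o2 = 1/(28.5) − 1/(26.27) = -0.002979, so d_i2 = -336 cm.
The final image is virtual, 336 cm to the left of lens 2 (overall magnification ≈ -2.6).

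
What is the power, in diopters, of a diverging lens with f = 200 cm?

For a diverging lens, f = −200 cm.
f = -200 cm = -2.00 m.
P = 1/f = 1/(-2.00 m) = -0.500 D.

P = -0.500 D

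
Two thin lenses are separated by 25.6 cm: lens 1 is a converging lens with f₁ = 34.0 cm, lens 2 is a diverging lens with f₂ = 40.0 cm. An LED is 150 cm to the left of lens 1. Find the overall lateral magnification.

Lens 1: 1/d_i1 = 1/(34.0) − 1/(150) = 0.02275, so d_i1 = 43.97 cm; m₁ = −d_i1/d_o1 = -0.2931.
d_o2 = 25.6 − (43.97) = -18.37 cm (virtual object).
f₂ = −40.0 cm (diverging).
Lens 2: 1/d_i2 = 1/(-40.0) − 1/(-18.37) = 0.02944, so d_i2 = 33.97 cm; m₂ = −d_i2/d_o2 = +1.849.
m = m₁·m₂ = (-0.2931)(+1.849) = -0.542.

m = -0.542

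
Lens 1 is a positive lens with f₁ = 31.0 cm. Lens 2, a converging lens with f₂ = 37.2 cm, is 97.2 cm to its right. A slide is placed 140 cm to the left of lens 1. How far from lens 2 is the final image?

106 cm

Lens 1: 1/d_i1 = 1/f₁ − 1/d_o1 = 1/(31.0) − 1/(140) = 0.02512, so d_i1 = 39.82 cm.
The intermediate image is 39.82 cm to the right of lens 1, which is 97.2 − (39.82) = 57.38 cm to the left of lens 2, so d_o2 = +57.38 cm.
Lens 2: 1/d_i2 = 1/f₂ − 1/d_o2 = 1/(37.2) − 1/(57.38) = 0.009454, so d_i2 = 106 cm.
The final image is real, 106 cm to the right of lens 2 (overall magnification ≈ 0.52).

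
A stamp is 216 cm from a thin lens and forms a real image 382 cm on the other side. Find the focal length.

Real image ⇒ d_i = +382 cm.
1/f = 1/d_o + 1/d_i = 1/(216) + 1/(382) = 0.007247, so f = 138 cm.
Since f is positive, the thin lens is converging.

f = 138 cm (converging)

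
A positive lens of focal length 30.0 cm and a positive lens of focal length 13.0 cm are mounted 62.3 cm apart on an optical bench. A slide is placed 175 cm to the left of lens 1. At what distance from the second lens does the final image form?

25.9 cm

Lens 1: 1/d_i1 = 1/f₁ − 1/d_o1 = 1/(30.0) − 1/(175) = 0.02762, so d_i1 = 36.21 cm.
The intermediate image is 36.21 cm to the right of lens 1, which is 62.3 − (36.21) = 26.09 cm to the left of lens 2, so d_o2 = +26.09 cm.
Lens 2: 1/d_i2 = 1/f₂ − 1/d_o2 = 1/(13.0) − 1/(26.09) = 0.03859, so d_i2 = 25.9 cm.
The final image is real, 25.9 cm to the right of lens 2 (overall magnification ≈ 0.21).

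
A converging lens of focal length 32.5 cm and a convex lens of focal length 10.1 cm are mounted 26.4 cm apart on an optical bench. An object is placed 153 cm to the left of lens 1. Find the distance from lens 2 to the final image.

6.01 cm

Lens 1: 1/d_i1 = 1/f₁ − 1/d_o1 = 1/(32.5) − 1/(153) = 0.02423, so d_i1 = 41.27 cm.
The intermediate image is 41.27 cm to the right of lens 1, which lies 14.87 cm to the right of lens 2 — a virtual object — so d_o2 = −14.87 cm.
Lens 2: 1/d_i2 = 1/f₂ − 1/d_o2 = 1/(10.1) − 1/(-14.87) = 0.1663, so d_i2 = 6.01 cm.
The final image is real, 6.01 cm to the right of lens 2 (overall magnification ≈ -0.11).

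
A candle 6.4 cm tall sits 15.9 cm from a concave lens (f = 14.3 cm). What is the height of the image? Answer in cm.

For a concave lens, f = -14.3 cm.
1/d_i = 1/f − 1/d_o = 1/(-14.30) − 1/(15.9) = -0.1328, so d_i = -7.529 cm.
m = −d_i/d_o = +0.4735.
|h_i| = |m|·h_o = 0.4735 × 6.4 = 3.03 cm. The image is virtual, upright and reduced, on the same side as the object.

3.03 cm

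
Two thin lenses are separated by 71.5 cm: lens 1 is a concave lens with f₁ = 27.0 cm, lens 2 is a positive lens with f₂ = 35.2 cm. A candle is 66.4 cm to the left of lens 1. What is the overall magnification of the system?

m = -0.183

f₁ = −27.0 cm (diverging).
Lens 1: 1/d_i1 = 1/(-27.0) − 1/(66.4) = -0.05210, so d_i1 = -19.19 cm; m₁ = −d_i1/d_o1 = +0.2890.
d_o2 = 71.5 − (-19.19) = 90.69 cm.
Lens 2: 1/d_i2 = 1/(35.2) − 1/(90.69) = 0.01738, so d_i2 = 57.53 cm; m₂ = −d_i2/d_o2 = -0.6343.
m = m₁·m₂ = (+0.2890)(-0.6343) = -0.183.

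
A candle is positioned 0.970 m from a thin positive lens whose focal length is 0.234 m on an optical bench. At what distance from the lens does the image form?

0.308 m

Thin-lens equation: 1/v = 1/f − 1/u = 1/(0.2340) − 1/(0.970) = 4.274 − 1.031 = 3.243, so v = 0.308 m.
The image is real, inverted and reduced, on the far side of the lens.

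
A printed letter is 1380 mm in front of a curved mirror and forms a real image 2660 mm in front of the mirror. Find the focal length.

Real image ⇒ d_i = +2660 mm.
1/f = 1/d_o + 1/d_i = 1/(1380) + 1/(2660) = 0.001101, so f = 909 mm.
Since f is positive, the curved mirror is concave.

f = 909 mm (concave)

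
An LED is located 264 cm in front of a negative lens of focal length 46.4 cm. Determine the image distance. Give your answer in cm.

39.5 cm

For a negative lens, f = -46.4 cm.
Thin-lens equation: 1/v = 1/f − 1/u = 1/(-46.40) − 1/(264) = -0.02155 − 0.003788 = -0.02534, so v = -39.5 cm.
The image is virtual, upright and reduced, on the same side as the object.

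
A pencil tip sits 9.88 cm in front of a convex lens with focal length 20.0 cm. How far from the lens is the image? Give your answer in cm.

19.5 cm

Thin-lens equation: 1/v = 1/f − 1/u = 1/(20.00) − 1/(9.88) = 0.05000 − 0.1012 = -0.05121, so v = -19.5 cm.
The image is virtual, upright and enlarged, on the same side as the object.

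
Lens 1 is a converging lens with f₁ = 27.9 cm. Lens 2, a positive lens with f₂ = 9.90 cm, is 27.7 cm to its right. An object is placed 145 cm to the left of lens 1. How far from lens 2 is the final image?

4.05 cm

Lens 1: 1/d_i1 = 1/f₁ − 1/d_o1 = 1/(27.9) − 1/(145) = 0.02895, so d_i1 = 34.55 cm.
The intermediate image is 34.55 cm to the right of lens 1, which lies 6.850 cm to the right of lens 2 — a virtual object — so d_o2 = −6.850 cm.
Lens 2: 1/d_i2 = 1/f₂ − 1/d_o2 = 1/(9.90) − 1/(-6.850) = 0.2470, so d_i2 = 4.05 cm.
The final image is real, 4.05 cm to the right of lens 2 (overall magnification ≈ -0.14).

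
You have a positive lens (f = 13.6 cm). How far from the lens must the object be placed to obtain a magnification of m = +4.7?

m = −d_i/d_o ⇒ d_i = −m·d_o.
1/f = 1/d_o + 1/d_i = 1/d_o − 1/(m·d_o) = (1 − 1/m)/d_o, so d_o = f(1 − 1/m) = (13.60)(1 − 1/(+4.7)) = 10.7 cm.

10.7 cm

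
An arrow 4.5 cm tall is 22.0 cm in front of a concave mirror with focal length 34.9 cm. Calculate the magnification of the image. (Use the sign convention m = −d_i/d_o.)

1/d_i = 1/f − 1/d_o = 1/(34.90) − 1/(22.0) = -0.01680, so d_i = -59.52 cm.
m = −d_i/d_o = −(-59.52)/(22.0) = +2.71.
The image is virtual, upright and enlarged, behind the mirror.

m = +2.71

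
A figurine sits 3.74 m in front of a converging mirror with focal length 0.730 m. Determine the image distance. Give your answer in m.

Mirror equation: 1/d_i = 1/f − 1/d_o = 1/(0.7300) − 1/(3.74) = 1.370 − 0.2674 = 1.102, so d_i = 0.907 m.
The image is real, inverted and reduced, in front of the mirror.

0.907 m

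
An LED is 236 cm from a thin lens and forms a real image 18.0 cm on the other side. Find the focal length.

Real image ⇒ d_i = +18.0 cm.
1/f = 1/d_o + 1/d_i = 1/(236) + 1/(18.0) = 0.05979, so f = 16.7 cm.
Since f is positive, the thin lens is converging.

f = 16.7 cm (converging)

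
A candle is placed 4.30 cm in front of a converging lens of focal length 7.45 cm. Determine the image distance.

10.2 cm

Thin-lens equation: 1/v = 1/f − 1/u = 1/(7.450) − 1/(4.30) = 0.1342 − 0.2326 = -0.09833, so v = -10.2 cm.
The image is virtual, upright and enlarged, on the same side as the object.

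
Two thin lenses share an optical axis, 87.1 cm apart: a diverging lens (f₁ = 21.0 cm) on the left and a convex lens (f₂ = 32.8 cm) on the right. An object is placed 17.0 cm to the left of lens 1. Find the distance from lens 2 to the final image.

Lens 1 is diverging, so f₁ = −21.0 cm.
Lens 1: 1/d_i1 = 1/f₁ − 1/d_o1 = 1/(-21.0) − 1/(17.0) = -0.1064, so d_i1 = -9.395 cm.
The intermediate image is 9.395 cm to the left of lens 1 (virtual), which is 87.1 − (-9.395) = 96.49 cm to the left of lens 2, so d_o2 = +96.49 cm.
Lens 2: 1/d_i2 = 1/f₂ − 1/d_o2 = 1/(32.8) − 1/(96.49) = 0.02012, so d_i2 = 49.7 cm.
The final image is real, 49.7 cm to the right of lens 2 (overall magnification ≈ -0.28).

49.7 cm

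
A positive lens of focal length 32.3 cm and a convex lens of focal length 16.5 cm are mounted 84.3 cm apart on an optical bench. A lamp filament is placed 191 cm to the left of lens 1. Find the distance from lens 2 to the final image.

Lens 1: 1/d_i1 = 1/f₁ − 1/d_o1 = 1/(32.3) − 1/(191) = 0.02572, so d_i1 = 38.87 cm.
The intermediate image is 38.87 cm to the right of lens 1, which is 84.3 − (38.87) = 45.43 cm to the left of lens 2, so d_o2 = +45.43 cm.
Lens 2: 1/d_i2 = 1/f₂ − 1/d_o2 = 1/(16.5) − 1/(45.43) = 0.03859, so d_i2 = 25.9 cm.
The final image is real, 25.9 cm to the right of lens 2 (overall magnification ≈ 0.12).

25.9 cm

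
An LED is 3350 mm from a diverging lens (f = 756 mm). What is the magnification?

m = +0.184

For a diverging lens, f = -756 mm.
1/d_i = 1/f − 1/d_o = 1/(-756.0) − 1/(3350) = -0.001621, so d_i = -616.8 mm.
m = −d_i/d_o = −(-616.8)/(3350) = +0.184.
The image is virtual, upright and reduced, on the same side as the object.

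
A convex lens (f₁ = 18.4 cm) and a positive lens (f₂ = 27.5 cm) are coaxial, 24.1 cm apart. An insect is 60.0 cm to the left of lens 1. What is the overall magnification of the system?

m = -0.406

Lens 1: 1/d_i1 = 1/(18.4) − 1/(60.0) = 0.03768, so d_i1 = 26.54 cm; m₁ = −d_i1/d_o1 = -0.4423.
d_o2 = 24.1 − (26.54) = -2.440 cm (virtual object).
Lens 2: 1/d_i2 = 1/(27.5) − 1/(-2.440) = 0.4462, so d_i2 = 2.241 cm; m₂ = −d_i2/d_o2 = +0.9185.
m = m₁·m₂ = (-0.4423)(+0.9185) = -0.406.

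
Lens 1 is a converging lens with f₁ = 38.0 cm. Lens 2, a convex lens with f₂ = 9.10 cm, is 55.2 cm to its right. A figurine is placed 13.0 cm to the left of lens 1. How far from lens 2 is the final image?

Lens 1: 1/d_i1 = 1/f₁ − 1/d_o1 = 1/(38.0) − 1/(13.0) = -0.05061, so d_i1 = -19.76 cm.
The intermediate image is 19.76 cm to the left of lens 1 (virtual), which is 55.2 − (-19.76) = 74.96 cm to the left of lens 2, so d_o2 = +74.96 cm.
Lens 2: 1/d_i2 = 1/f₂ − 1/d_o2 = 1/(9.10) − 1/(74.96) = 0.09655, so d_i2 = 10.4 cm.
The final image is real, 10.4 cm to the right of lens 2 (overall magnification ≈ -0.21).

10.4 cm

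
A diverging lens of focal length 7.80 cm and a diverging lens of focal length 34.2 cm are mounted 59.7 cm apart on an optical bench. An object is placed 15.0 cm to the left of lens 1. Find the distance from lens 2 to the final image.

22.4 cm

Lens 1 is diverging, so f₁ = −7.80 cm.
Lens 1: 1/d_i1 = 1/f₁ − 1/d_o1 = 1/(-7.80) − 1/(15.0) = -0.1949, so d_i1 = -5.132 cm.
The intermediate image is 5.132 cm to the left of lens 1 (virtual), which is 59.7 − (-5.132) = 64.83 cm to the left of lens 2, so d_o2 = +64.83 cm.
Lens 2 is diverging, so f₂ = −34.2 cm.
Lens 2: 1/d_i2 = 1/f₂ − 1/d_o2 = 1/(-34.2) − 1/(64.83) = -0.04466, so d_i2 = -22.4 cm.
The final image is virtual, 22.4 cm to the left of lens 2 (overall magnification ≈ 0.12).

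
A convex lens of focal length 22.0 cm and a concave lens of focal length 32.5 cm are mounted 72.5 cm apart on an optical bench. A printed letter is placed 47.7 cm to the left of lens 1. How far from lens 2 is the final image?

Lens 1: 1/d_i1 = 1/f₁ − 1/d_o1 = 1/(22.0) − 1/(47.7) = 0.02449, so d_i1 = 40.83 cm.
The intermediate image is 40.83 cm to the right of lens 1, which is 72.5 − (40.83) = 31.67 cm to the left of lens 2, so d_o2 = +31.67 cm.
Lens 2 is diverging, so f₂ = −32.5 cm.
Lens 2: 1/d_i2 = 1/f₂ − 1/d_o2 = 1/(-32.5) − 1/(31.67) = -0.06234, so d_i2 = -16.0 cm.
The final image is virtual, 16.0 cm to the left of lens 2 (overall magnification ≈ -0.43).

16.0 cm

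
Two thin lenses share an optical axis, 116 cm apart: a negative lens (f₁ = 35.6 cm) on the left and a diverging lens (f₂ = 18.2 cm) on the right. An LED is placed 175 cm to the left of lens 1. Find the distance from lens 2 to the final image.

16.2 cm

Lens 1 is diverging, so f₁ = −35.6 cm.
Lens 1: 1/d_i1 = 1/f₁ − 1/d_o1 = 1/(-35.6) − 1/(175) = -0.03380, so d_i1 = -29.58 cm.
The intermediate image is 29.58 cm to the left of lens 1 (virtual), which is 116 − (-29.58) = 145.6 cm to the left of lens 2, so d_o2 = +145.6 cm.
Lens 2 is diverging, so f₂ = −18.2 cm.
Lens 2: 1/d_i2 = 1/f₂ − 1/d_o2 = 1/(-18.2) − 1/(145.6) = -0.06181, so d_i2 = -16.2 cm.
The final image is virtual, 16.2 cm to the left of lens 2 (overall magnification ≈ 0.019).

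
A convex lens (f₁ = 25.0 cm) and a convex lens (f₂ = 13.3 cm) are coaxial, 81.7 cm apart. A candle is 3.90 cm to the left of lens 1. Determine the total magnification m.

m = -0.216

Lens 1: 1/d_i1 = 1/(25.0) − 1/(3.90) = -0.2164, so d_i1 = -4.621 cm; m₁ = −d_i1/d_o1 = +1.185.
d_o2 = 81.7 − (-4.621) = 86.32 cm.
Lens 2: 1/d_i2 = 1/(13.3) − 1/(86.32) = 0.06360, so d_i2 = 15.72 cm; m₂ = −d_i2/d_o2 = -0.1821.
m = m₁·m₂ = (+1.185)(-0.1821) = -0.216.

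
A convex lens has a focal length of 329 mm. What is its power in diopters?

P = +3.04 D

f = 32.9 cm = 0.329 m.
P = 1/f = 1/(0.329 m) = +3.04 D.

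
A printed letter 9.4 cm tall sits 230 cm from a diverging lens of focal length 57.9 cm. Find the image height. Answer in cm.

For a diverging lens, f = -57.9 cm.
1/d_i = 1/f − 1/d_o = 1/(-57.90) − 1/(230) = -0.02162, so d_i = -46.26 cm.
m = −d_i/d_o = +0.2011.
|h_i| = |m|·h_o = 0.2011 × 9.4 = 1.89 cm. The image is virtual, upright and reduced, on the same side as the object.

1.89 cm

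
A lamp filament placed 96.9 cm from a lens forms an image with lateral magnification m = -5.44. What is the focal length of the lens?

f = 81.9 cm (converging)

m = −d_i/d_o ⇒ d_i = −m·d_o = −(-5.44)·(96.9) = 527.1 cm.
1/f = 1/d_o + 1/d_i = 1/(96.9) + 1/(527.1) = 0.01222, so f = 81.9 cm.
Since f is positive, the lens is converging.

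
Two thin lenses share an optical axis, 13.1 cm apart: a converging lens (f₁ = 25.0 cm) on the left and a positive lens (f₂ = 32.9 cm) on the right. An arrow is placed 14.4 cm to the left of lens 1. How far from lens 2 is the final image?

Lens 1: 1/d_i1 = 1/f₁ − 1/d_o1 = 1/(25.0) − 1/(14.4) = -0.02944, so d_i1 = -33.96 cm.
The intermediate image is 33.96 cm to the left of lens 1 (virtual), which is 13.1 − (-33.96) = 47.06 cm to the left of lens 2, so d_o2 = +47.06 cm.
Lens 2: 1/d_i2 = 1/f₂ − 1/d_o2 = 1/(32.9) − 1/(47.06) = 0.009146, so d_i2 = 109 cm.
The final image is real, 109 cm to the right of lens 2 (overall magnification ≈ -5.5).

109 cm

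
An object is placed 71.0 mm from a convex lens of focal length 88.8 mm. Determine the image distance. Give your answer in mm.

Thin-lens equation: 1/s_i = 1/f − 1/s_o = 1/(88.80) − 1/(71.0) = 0.01126 − 0.01408 = -0.002823, so s_i = -354 mm.
The image is virtual, upright and enlarged, on the same side as the object.

354 mm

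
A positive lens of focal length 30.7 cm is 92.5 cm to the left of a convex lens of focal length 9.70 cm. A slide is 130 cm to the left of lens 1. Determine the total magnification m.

Lens 1: 1/d_i1 = 1/(30.7) − 1/(130) = 0.02488, so d_i1 = 40.19 cm; m₁ = −d_i1/d_o1 = -0.3092.
d_o2 = 92.5 − (40.19) = 52.31 cm.
Lens 2: 1/d_i2 = 1/(9.70) − 1/(52.31) = 0.08398, so d_i2 = 11.91 cm; m₂ = −d_i2/d_o2 = -0.2276.
m = m₁·m₂ = (-0.3092)(-0.2276) = +0.0704.

m = +0.0704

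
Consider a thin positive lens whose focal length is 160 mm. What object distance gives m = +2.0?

80.0 mm

m = −d_i/d_o ⇒ d_i = −m·d_o.
1/f = 1/d_o + 1/d_i = 1/d_o − 1/(m·d_o) = (1 − 1/m)/d_o, so d_o = f(1 − 1/m) = (160.0)(1 − 1/(+2.0)) = 80.0 mm.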